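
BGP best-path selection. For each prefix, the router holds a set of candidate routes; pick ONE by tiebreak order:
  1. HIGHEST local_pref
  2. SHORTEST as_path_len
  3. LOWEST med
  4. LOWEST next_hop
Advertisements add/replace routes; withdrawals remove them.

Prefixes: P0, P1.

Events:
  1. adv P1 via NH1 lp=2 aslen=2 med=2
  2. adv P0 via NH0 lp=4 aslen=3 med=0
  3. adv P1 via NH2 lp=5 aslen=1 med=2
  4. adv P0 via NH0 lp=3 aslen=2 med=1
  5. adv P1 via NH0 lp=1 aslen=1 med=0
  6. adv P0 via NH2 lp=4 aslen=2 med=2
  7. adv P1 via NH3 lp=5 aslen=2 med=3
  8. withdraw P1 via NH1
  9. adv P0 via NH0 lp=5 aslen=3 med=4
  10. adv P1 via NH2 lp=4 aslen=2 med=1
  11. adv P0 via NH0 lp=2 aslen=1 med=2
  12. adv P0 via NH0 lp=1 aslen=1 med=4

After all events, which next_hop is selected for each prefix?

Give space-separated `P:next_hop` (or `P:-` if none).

Op 1: best P0=- P1=NH1
Op 2: best P0=NH0 P1=NH1
Op 3: best P0=NH0 P1=NH2
Op 4: best P0=NH0 P1=NH2
Op 5: best P0=NH0 P1=NH2
Op 6: best P0=NH2 P1=NH2
Op 7: best P0=NH2 P1=NH2
Op 8: best P0=NH2 P1=NH2
Op 9: best P0=NH0 P1=NH2
Op 10: best P0=NH0 P1=NH3
Op 11: best P0=NH2 P1=NH3
Op 12: best P0=NH2 P1=NH3

Answer: P0:NH2 P1:NH3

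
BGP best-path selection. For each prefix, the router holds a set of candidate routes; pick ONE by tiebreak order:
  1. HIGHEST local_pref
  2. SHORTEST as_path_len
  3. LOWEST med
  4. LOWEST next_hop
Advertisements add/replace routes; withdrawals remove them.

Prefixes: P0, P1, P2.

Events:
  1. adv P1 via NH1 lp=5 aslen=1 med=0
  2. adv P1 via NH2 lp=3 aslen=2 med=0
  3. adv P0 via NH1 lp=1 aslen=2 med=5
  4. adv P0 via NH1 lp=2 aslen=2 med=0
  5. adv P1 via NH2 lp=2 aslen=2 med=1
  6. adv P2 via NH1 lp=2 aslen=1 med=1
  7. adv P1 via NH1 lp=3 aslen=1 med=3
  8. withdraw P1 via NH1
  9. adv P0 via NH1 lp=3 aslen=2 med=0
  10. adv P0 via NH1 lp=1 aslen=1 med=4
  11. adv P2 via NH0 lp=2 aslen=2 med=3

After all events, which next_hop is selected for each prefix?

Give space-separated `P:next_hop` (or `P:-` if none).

Answer: P0:NH1 P1:NH2 P2:NH1

Derivation:
Op 1: best P0=- P1=NH1 P2=-
Op 2: best P0=- P1=NH1 P2=-
Op 3: best P0=NH1 P1=NH1 P2=-
Op 4: best P0=NH1 P1=NH1 P2=-
Op 5: best P0=NH1 P1=NH1 P2=-
Op 6: best P0=NH1 P1=NH1 P2=NH1
Op 7: best P0=NH1 P1=NH1 P2=NH1
Op 8: best P0=NH1 P1=NH2 P2=NH1
Op 9: best P0=NH1 P1=NH2 P2=NH1
Op 10: best P0=NH1 P1=NH2 P2=NH1
Op 11: best P0=NH1 P1=NH2 P2=NH1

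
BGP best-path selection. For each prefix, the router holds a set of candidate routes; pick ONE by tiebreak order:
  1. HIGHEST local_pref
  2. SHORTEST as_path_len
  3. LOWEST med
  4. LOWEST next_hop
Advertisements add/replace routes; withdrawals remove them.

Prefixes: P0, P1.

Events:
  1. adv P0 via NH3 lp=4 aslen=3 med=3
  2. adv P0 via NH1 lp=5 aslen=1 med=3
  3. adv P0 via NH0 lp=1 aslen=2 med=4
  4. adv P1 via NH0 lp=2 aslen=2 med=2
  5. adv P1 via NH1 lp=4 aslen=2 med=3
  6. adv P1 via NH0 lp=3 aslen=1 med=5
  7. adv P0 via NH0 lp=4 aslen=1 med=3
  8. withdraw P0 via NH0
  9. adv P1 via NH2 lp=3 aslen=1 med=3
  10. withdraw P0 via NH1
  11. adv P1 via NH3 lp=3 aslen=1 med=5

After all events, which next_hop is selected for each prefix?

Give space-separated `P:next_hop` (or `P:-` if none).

Answer: P0:NH3 P1:NH1

Derivation:
Op 1: best P0=NH3 P1=-
Op 2: best P0=NH1 P1=-
Op 3: best P0=NH1 P1=-
Op 4: best P0=NH1 P1=NH0
Op 5: best P0=NH1 P1=NH1
Op 6: best P0=NH1 P1=NH1
Op 7: best P0=NH1 P1=NH1
Op 8: best P0=NH1 P1=NH1
Op 9: best P0=NH1 P1=NH1
Op 10: best P0=NH3 P1=NH1
Op 11: best P0=NH3 P1=NH1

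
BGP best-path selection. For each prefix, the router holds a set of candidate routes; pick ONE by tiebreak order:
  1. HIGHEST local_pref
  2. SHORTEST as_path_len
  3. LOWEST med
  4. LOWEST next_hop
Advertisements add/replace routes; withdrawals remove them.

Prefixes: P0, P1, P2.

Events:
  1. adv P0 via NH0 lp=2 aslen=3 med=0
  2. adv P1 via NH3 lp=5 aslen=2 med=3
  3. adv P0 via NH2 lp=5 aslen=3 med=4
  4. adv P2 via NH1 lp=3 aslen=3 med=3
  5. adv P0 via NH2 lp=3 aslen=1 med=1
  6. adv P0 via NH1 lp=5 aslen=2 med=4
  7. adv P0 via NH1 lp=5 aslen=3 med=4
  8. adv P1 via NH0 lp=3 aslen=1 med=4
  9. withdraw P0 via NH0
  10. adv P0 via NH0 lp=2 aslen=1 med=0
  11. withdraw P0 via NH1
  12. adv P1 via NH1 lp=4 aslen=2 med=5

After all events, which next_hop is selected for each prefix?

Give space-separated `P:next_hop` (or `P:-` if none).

Answer: P0:NH2 P1:NH3 P2:NH1

Derivation:
Op 1: best P0=NH0 P1=- P2=-
Op 2: best P0=NH0 P1=NH3 P2=-
Op 3: best P0=NH2 P1=NH3 P2=-
Op 4: best P0=NH2 P1=NH3 P2=NH1
Op 5: best P0=NH2 P1=NH3 P2=NH1
Op 6: best P0=NH1 P1=NH3 P2=NH1
Op 7: best P0=NH1 P1=NH3 P2=NH1
Op 8: best P0=NH1 P1=NH3 P2=NH1
Op 9: best P0=NH1 P1=NH3 P2=NH1
Op 10: best P0=NH1 P1=NH3 P2=NH1
Op 11: best P0=NH2 P1=NH3 P2=NH1
Op 12: best P0=NH2 P1=NH3 P2=NH1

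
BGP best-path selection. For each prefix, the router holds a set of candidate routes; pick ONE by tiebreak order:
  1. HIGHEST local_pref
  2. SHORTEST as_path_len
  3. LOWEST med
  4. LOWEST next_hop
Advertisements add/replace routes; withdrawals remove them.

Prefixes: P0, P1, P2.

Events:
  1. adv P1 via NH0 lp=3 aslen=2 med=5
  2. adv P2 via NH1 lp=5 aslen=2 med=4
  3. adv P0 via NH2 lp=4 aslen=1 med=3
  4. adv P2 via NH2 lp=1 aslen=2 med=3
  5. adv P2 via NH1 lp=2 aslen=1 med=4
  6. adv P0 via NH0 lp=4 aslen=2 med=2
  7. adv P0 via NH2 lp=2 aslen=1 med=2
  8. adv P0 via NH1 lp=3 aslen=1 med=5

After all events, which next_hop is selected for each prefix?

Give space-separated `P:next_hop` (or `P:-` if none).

Answer: P0:NH0 P1:NH0 P2:NH1

Derivation:
Op 1: best P0=- P1=NH0 P2=-
Op 2: best P0=- P1=NH0 P2=NH1
Op 3: best P0=NH2 P1=NH0 P2=NH1
Op 4: best P0=NH2 P1=NH0 P2=NH1
Op 5: best P0=NH2 P1=NH0 P2=NH1
Op 6: best P0=NH2 P1=NH0 P2=NH1
Op 7: best P0=NH0 P1=NH0 P2=NH1
Op 8: best P0=NH0 P1=NH0 P2=NH1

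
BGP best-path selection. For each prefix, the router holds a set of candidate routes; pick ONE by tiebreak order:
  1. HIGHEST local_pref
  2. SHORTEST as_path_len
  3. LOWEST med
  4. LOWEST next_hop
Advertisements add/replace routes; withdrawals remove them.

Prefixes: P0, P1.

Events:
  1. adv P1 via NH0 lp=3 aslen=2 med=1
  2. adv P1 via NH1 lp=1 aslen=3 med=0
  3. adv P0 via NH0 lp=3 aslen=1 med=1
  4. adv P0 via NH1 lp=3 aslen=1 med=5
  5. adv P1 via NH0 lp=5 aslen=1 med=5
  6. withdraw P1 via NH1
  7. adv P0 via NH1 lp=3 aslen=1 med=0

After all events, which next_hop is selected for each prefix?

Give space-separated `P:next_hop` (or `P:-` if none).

Op 1: best P0=- P1=NH0
Op 2: best P0=- P1=NH0
Op 3: best P0=NH0 P1=NH0
Op 4: best P0=NH0 P1=NH0
Op 5: best P0=NH0 P1=NH0
Op 6: best P0=NH0 P1=NH0
Op 7: best P0=NH1 P1=NH0

Answer: P0:NH1 P1:NH0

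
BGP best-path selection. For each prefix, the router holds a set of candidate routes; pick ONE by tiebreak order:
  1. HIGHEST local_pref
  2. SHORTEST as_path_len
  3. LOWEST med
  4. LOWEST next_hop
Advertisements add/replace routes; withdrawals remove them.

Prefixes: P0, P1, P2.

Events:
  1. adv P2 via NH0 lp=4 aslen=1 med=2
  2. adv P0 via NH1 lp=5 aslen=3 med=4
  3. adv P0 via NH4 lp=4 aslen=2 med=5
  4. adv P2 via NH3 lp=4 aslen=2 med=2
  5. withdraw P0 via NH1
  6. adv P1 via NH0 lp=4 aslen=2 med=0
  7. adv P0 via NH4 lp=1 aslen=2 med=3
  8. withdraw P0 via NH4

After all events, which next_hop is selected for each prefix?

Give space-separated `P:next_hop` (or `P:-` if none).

Op 1: best P0=- P1=- P2=NH0
Op 2: best P0=NH1 P1=- P2=NH0
Op 3: best P0=NH1 P1=- P2=NH0
Op 4: best P0=NH1 P1=- P2=NH0
Op 5: best P0=NH4 P1=- P2=NH0
Op 6: best P0=NH4 P1=NH0 P2=NH0
Op 7: best P0=NH4 P1=NH0 P2=NH0
Op 8: best P0=- P1=NH0 P2=NH0

Answer: P0:- P1:NH0 P2:NH0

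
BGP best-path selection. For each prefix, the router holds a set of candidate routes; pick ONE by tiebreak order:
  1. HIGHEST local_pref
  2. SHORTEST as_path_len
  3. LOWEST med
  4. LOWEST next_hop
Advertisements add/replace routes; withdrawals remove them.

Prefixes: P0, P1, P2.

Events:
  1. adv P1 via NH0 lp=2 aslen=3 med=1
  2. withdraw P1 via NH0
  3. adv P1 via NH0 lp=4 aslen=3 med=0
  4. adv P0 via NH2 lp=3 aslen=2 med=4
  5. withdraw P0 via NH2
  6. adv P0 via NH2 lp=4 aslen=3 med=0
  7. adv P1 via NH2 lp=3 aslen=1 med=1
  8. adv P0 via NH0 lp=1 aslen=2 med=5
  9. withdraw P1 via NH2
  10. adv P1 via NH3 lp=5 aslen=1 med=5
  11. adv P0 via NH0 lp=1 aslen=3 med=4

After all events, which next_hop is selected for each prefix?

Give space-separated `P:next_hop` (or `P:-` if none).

Op 1: best P0=- P1=NH0 P2=-
Op 2: best P0=- P1=- P2=-
Op 3: best P0=- P1=NH0 P2=-
Op 4: best P0=NH2 P1=NH0 P2=-
Op 5: best P0=- P1=NH0 P2=-
Op 6: best P0=NH2 P1=NH0 P2=-
Op 7: best P0=NH2 P1=NH0 P2=-
Op 8: best P0=NH2 P1=NH0 P2=-
Op 9: best P0=NH2 P1=NH0 P2=-
Op 10: best P0=NH2 P1=NH3 P2=-
Op 11: best P0=NH2 P1=NH3 P2=-

Answer: P0:NH2 P1:NH3 P2:-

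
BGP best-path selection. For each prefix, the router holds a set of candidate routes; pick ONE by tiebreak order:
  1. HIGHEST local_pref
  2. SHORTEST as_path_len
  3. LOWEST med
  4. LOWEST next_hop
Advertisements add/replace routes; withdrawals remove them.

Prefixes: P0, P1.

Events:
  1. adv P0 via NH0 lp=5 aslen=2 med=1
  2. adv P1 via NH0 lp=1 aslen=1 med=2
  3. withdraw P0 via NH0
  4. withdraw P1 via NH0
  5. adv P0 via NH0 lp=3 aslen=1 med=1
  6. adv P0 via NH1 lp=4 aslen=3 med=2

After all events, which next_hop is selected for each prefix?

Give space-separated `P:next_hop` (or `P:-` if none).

Answer: P0:NH1 P1:-

Derivation:
Op 1: best P0=NH0 P1=-
Op 2: best P0=NH0 P1=NH0
Op 3: best P0=- P1=NH0
Op 4: best P0=- P1=-
Op 5: best P0=NH0 P1=-
Op 6: best P0=NH1 P1=-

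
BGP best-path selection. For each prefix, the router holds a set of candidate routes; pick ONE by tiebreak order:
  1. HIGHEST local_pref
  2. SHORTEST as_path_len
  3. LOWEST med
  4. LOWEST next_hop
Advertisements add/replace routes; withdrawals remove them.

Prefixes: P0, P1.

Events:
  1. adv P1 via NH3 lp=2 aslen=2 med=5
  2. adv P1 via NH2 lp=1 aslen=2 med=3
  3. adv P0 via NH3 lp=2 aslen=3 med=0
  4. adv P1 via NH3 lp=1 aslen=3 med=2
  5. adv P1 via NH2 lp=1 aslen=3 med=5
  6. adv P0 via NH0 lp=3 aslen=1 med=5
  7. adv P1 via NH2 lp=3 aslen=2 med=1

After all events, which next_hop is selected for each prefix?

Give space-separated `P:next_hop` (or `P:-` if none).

Answer: P0:NH0 P1:NH2

Derivation:
Op 1: best P0=- P1=NH3
Op 2: best P0=- P1=NH3
Op 3: best P0=NH3 P1=NH3
Op 4: best P0=NH3 P1=NH2
Op 5: best P0=NH3 P1=NH3
Op 6: best P0=NH0 P1=NH3
Op 7: best P0=NH0 P1=NH2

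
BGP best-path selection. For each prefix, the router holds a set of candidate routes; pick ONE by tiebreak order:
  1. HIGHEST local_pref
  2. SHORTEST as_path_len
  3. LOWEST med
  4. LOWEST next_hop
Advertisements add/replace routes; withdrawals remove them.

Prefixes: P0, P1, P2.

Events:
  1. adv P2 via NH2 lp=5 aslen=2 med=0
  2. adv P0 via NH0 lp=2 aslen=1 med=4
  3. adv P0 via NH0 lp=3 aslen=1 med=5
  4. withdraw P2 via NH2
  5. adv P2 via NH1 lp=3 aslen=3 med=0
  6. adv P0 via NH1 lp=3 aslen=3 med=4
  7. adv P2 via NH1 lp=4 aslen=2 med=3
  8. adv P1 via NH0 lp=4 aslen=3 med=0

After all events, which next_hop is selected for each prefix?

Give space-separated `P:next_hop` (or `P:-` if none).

Answer: P0:NH0 P1:NH0 P2:NH1

Derivation:
Op 1: best P0=- P1=- P2=NH2
Op 2: best P0=NH0 P1=- P2=NH2
Op 3: best P0=NH0 P1=- P2=NH2
Op 4: best P0=NH0 P1=- P2=-
Op 5: best P0=NH0 P1=- P2=NH1
Op 6: best P0=NH0 P1=- P2=NH1
Op 7: best P0=NH0 P1=- P2=NH1
Op 8: best P0=NH0 P1=NH0 P2=NH1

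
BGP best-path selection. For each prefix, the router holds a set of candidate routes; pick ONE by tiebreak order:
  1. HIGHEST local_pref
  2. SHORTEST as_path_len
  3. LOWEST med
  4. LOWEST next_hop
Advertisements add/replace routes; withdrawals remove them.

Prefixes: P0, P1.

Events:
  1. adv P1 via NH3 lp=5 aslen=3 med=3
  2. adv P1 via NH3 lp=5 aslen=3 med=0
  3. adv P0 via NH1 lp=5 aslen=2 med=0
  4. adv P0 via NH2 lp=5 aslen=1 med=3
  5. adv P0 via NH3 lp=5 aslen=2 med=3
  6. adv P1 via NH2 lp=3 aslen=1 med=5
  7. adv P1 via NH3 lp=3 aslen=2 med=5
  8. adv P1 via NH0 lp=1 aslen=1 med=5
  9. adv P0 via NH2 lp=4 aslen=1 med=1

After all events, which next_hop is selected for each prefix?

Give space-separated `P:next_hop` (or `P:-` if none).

Op 1: best P0=- P1=NH3
Op 2: best P0=- P1=NH3
Op 3: best P0=NH1 P1=NH3
Op 4: best P0=NH2 P1=NH3
Op 5: best P0=NH2 P1=NH3
Op 6: best P0=NH2 P1=NH3
Op 7: best P0=NH2 P1=NH2
Op 8: best P0=NH2 P1=NH2
Op 9: best P0=NH1 P1=NH2

Answer: P0:NH1 P1:NH2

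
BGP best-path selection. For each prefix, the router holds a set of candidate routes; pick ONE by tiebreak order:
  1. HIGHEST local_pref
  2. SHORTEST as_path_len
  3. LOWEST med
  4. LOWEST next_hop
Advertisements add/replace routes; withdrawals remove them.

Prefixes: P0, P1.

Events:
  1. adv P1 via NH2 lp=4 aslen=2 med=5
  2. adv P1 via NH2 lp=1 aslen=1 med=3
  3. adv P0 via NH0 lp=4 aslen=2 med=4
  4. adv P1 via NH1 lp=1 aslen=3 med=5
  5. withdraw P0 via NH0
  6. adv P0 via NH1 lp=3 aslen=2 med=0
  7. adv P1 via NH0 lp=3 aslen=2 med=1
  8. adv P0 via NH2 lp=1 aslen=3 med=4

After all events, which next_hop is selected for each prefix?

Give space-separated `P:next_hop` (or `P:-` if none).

Op 1: best P0=- P1=NH2
Op 2: best P0=- P1=NH2
Op 3: best P0=NH0 P1=NH2
Op 4: best P0=NH0 P1=NH2
Op 5: best P0=- P1=NH2
Op 6: best P0=NH1 P1=NH2
Op 7: best P0=NH1 P1=NH0
Op 8: best P0=NH1 P1=NH0

Answer: P0:NH1 P1:NH0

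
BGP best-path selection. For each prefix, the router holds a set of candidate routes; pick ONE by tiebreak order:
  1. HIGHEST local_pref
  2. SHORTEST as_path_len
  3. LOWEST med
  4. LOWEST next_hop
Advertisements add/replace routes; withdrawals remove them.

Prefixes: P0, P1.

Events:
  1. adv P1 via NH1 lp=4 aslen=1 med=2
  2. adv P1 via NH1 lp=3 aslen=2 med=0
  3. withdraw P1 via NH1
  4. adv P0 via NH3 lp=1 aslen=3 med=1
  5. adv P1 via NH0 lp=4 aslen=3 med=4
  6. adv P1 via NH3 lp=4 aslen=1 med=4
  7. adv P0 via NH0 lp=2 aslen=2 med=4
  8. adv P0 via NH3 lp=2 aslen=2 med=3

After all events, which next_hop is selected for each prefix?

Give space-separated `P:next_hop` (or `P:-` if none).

Answer: P0:NH3 P1:NH3

Derivation:
Op 1: best P0=- P1=NH1
Op 2: best P0=- P1=NH1
Op 3: best P0=- P1=-
Op 4: best P0=NH3 P1=-
Op 5: best P0=NH3 P1=NH0
Op 6: best P0=NH3 P1=NH3
Op 7: best P0=NH0 P1=NH3
Op 8: best P0=NH3 P1=NH3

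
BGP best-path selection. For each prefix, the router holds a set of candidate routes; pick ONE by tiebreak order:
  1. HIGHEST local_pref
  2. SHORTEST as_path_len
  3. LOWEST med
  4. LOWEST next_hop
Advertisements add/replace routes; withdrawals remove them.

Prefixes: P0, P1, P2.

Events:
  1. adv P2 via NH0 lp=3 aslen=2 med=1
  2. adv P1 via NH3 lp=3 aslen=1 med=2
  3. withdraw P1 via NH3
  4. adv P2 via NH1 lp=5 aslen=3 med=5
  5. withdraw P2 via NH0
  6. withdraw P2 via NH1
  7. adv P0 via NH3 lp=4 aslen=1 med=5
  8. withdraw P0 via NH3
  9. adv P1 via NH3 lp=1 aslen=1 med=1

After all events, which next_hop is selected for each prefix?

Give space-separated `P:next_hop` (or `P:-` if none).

Answer: P0:- P1:NH3 P2:-

Derivation:
Op 1: best P0=- P1=- P2=NH0
Op 2: best P0=- P1=NH3 P2=NH0
Op 3: best P0=- P1=- P2=NH0
Op 4: best P0=- P1=- P2=NH1
Op 5: best P0=- P1=- P2=NH1
Op 6: best P0=- P1=- P2=-
Op 7: best P0=NH3 P1=- P2=-
Op 8: best P0=- P1=- P2=-
Op 9: best P0=- P1=NH3 P2=-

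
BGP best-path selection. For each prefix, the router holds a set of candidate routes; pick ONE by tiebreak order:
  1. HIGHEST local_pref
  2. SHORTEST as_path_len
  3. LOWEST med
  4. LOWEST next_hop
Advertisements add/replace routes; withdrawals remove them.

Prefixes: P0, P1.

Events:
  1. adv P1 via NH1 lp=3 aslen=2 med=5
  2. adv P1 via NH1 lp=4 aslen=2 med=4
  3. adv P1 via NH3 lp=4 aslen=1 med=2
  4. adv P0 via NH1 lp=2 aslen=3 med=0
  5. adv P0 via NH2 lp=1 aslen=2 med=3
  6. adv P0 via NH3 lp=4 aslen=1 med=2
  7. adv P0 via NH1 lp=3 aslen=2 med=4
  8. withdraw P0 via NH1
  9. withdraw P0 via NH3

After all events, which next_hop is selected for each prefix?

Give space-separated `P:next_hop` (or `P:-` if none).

Answer: P0:NH2 P1:NH3

Derivation:
Op 1: best P0=- P1=NH1
Op 2: best P0=- P1=NH1
Op 3: best P0=- P1=NH3
Op 4: best P0=NH1 P1=NH3
Op 5: best P0=NH1 P1=NH3
Op 6: best P0=NH3 P1=NH3
Op 7: best P0=NH3 P1=NH3
Op 8: best P0=NH3 P1=NH3
Op 9: best P0=NH2 P1=NH3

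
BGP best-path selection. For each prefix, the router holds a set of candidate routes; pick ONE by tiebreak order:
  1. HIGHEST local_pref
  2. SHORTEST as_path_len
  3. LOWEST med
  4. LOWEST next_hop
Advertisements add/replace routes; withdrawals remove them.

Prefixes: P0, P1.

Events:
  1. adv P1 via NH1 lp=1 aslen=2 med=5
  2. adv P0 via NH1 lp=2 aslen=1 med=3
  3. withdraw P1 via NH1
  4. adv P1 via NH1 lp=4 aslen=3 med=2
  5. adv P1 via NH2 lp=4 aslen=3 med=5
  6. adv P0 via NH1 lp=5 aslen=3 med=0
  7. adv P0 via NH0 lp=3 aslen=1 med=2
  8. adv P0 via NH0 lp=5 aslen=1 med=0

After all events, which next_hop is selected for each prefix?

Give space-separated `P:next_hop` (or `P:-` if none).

Op 1: best P0=- P1=NH1
Op 2: best P0=NH1 P1=NH1
Op 3: best P0=NH1 P1=-
Op 4: best P0=NH1 P1=NH1
Op 5: best P0=NH1 P1=NH1
Op 6: best P0=NH1 P1=NH1
Op 7: best P0=NH1 P1=NH1
Op 8: best P0=NH0 P1=NH1

Answer: P0:NH0 P1:NH1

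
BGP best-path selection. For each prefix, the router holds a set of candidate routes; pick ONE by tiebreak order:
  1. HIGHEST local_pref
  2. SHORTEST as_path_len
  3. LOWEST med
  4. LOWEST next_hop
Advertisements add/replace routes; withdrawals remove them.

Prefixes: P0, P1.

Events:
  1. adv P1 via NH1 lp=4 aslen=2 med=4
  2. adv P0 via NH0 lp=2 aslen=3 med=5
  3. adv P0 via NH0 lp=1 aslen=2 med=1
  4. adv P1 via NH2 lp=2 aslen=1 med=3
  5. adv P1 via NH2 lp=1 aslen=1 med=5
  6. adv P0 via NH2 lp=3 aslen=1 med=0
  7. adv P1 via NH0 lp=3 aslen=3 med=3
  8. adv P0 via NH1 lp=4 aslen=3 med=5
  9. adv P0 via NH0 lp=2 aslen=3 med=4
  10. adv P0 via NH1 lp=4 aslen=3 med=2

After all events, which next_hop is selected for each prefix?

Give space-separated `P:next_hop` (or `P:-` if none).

Answer: P0:NH1 P1:NH1

Derivation:
Op 1: best P0=- P1=NH1
Op 2: best P0=NH0 P1=NH1
Op 3: best P0=NH0 P1=NH1
Op 4: best P0=NH0 P1=NH1
Op 5: best P0=NH0 P1=NH1
Op 6: best P0=NH2 P1=NH1
Op 7: best P0=NH2 P1=NH1
Op 8: best P0=NH1 P1=NH1
Op 9: best P0=NH1 P1=NH1
Op 10: best P0=NH1 P1=NH1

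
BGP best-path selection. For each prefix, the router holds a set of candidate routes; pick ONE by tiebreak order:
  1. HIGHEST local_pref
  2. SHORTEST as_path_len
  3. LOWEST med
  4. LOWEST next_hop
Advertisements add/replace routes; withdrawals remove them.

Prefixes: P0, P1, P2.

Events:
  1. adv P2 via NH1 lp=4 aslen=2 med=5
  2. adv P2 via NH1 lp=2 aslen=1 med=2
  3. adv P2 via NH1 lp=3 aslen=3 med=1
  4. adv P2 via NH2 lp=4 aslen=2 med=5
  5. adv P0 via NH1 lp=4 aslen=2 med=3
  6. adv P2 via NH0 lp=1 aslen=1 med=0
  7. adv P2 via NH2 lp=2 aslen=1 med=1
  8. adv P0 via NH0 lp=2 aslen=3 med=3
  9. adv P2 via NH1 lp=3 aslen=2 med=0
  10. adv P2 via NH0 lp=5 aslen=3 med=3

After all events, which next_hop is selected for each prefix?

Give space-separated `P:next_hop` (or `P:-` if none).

Op 1: best P0=- P1=- P2=NH1
Op 2: best P0=- P1=- P2=NH1
Op 3: best P0=- P1=- P2=NH1
Op 4: best P0=- P1=- P2=NH2
Op 5: best P0=NH1 P1=- P2=NH2
Op 6: best P0=NH1 P1=- P2=NH2
Op 7: best P0=NH1 P1=- P2=NH1
Op 8: best P0=NH1 P1=- P2=NH1
Op 9: best P0=NH1 P1=- P2=NH1
Op 10: best P0=NH1 P1=- P2=NH0

Answer: P0:NH1 P1:- P2:NH0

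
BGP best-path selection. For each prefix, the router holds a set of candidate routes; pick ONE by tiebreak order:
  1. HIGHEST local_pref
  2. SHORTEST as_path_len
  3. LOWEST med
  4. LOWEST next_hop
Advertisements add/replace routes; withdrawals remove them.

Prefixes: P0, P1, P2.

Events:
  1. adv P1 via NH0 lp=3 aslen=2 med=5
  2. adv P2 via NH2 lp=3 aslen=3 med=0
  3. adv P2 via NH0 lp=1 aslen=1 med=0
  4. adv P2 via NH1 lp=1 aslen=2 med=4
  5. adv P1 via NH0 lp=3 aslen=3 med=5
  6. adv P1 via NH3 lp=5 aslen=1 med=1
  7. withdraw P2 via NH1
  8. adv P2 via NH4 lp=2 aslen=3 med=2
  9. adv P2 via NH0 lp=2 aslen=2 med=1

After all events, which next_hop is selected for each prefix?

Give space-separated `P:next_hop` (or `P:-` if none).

Answer: P0:- P1:NH3 P2:NH2

Derivation:
Op 1: best P0=- P1=NH0 P2=-
Op 2: best P0=- P1=NH0 P2=NH2
Op 3: best P0=- P1=NH0 P2=NH2
Op 4: best P0=- P1=NH0 P2=NH2
Op 5: best P0=- P1=NH0 P2=NH2
Op 6: best P0=- P1=NH3 P2=NH2
Op 7: best P0=- P1=NH3 P2=NH2
Op 8: best P0=- P1=NH3 P2=NH2
Op 9: best P0=- P1=NH3 P2=NH2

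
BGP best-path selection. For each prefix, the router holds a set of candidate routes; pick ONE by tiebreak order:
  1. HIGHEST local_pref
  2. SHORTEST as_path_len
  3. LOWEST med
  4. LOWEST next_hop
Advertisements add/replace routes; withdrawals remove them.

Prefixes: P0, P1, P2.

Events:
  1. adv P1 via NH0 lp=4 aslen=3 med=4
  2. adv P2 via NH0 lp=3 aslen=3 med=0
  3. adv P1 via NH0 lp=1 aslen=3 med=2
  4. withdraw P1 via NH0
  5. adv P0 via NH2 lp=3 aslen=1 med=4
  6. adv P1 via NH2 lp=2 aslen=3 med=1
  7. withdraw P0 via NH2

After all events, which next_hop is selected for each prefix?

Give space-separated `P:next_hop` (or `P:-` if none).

Op 1: best P0=- P1=NH0 P2=-
Op 2: best P0=- P1=NH0 P2=NH0
Op 3: best P0=- P1=NH0 P2=NH0
Op 4: best P0=- P1=- P2=NH0
Op 5: best P0=NH2 P1=- P2=NH0
Op 6: best P0=NH2 P1=NH2 P2=NH0
Op 7: best P0=- P1=NH2 P2=NH0

Answer: P0:- P1:NH2 P2:NH0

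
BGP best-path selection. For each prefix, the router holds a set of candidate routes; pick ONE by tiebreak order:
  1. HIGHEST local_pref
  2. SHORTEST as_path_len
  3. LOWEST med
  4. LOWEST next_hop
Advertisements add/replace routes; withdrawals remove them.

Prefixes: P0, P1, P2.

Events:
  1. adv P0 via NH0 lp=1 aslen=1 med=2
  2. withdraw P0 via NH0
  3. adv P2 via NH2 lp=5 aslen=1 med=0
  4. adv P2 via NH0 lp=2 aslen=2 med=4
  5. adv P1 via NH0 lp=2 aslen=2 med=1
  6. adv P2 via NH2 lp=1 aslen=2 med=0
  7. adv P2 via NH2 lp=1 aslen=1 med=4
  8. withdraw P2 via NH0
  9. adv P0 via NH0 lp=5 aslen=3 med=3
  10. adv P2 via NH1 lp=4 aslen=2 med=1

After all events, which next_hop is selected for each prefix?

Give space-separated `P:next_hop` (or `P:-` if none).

Op 1: best P0=NH0 P1=- P2=-
Op 2: best P0=- P1=- P2=-
Op 3: best P0=- P1=- P2=NH2
Op 4: best P0=- P1=- P2=NH2
Op 5: best P0=- P1=NH0 P2=NH2
Op 6: best P0=- P1=NH0 P2=NH0
Op 7: best P0=- P1=NH0 P2=NH0
Op 8: best P0=- P1=NH0 P2=NH2
Op 9: best P0=NH0 P1=NH0 P2=NH2
Op 10: best P0=NH0 P1=NH0 P2=NH1

Answer: P0:NH0 P1:NH0 P2:NH1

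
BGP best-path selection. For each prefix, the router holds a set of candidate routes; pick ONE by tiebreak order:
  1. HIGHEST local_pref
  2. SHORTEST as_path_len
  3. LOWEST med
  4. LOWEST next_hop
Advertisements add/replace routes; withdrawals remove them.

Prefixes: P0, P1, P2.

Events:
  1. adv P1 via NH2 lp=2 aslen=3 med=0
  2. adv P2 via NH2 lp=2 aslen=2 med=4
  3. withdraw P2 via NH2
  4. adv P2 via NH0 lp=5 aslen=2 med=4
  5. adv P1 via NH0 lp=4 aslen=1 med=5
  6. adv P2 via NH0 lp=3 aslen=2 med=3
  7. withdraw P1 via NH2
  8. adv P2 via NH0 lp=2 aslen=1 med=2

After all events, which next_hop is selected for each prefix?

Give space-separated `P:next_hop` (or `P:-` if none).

Op 1: best P0=- P1=NH2 P2=-
Op 2: best P0=- P1=NH2 P2=NH2
Op 3: best P0=- P1=NH2 P2=-
Op 4: best P0=- P1=NH2 P2=NH0
Op 5: best P0=- P1=NH0 P2=NH0
Op 6: best P0=- P1=NH0 P2=NH0
Op 7: best P0=- P1=NH0 P2=NH0
Op 8: best P0=- P1=NH0 P2=NH0

Answer: P0:- P1:NH0 P2:NH0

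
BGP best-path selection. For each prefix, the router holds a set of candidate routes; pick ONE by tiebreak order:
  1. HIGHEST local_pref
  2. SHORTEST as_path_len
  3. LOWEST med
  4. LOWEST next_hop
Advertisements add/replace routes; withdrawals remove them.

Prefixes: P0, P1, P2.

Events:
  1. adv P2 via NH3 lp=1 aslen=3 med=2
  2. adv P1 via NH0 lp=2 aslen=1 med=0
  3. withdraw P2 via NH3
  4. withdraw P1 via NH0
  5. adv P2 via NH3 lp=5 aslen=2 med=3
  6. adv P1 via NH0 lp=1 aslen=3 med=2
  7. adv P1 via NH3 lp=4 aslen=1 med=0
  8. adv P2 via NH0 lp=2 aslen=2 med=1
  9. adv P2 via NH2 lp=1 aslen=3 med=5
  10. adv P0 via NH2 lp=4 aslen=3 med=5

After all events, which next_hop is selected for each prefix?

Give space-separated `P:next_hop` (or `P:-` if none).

Answer: P0:NH2 P1:NH3 P2:NH3

Derivation:
Op 1: best P0=- P1=- P2=NH3
Op 2: best P0=- P1=NH0 P2=NH3
Op 3: best P0=- P1=NH0 P2=-
Op 4: best P0=- P1=- P2=-
Op 5: best P0=- P1=- P2=NH3
Op 6: best P0=- P1=NH0 P2=NH3
Op 7: best P0=- P1=NH3 P2=NH3
Op 8: best P0=- P1=NH3 P2=NH3
Op 9: best P0=- P1=NH3 P2=NH3
Op 10: best P0=NH2 P1=NH3 P2=NH3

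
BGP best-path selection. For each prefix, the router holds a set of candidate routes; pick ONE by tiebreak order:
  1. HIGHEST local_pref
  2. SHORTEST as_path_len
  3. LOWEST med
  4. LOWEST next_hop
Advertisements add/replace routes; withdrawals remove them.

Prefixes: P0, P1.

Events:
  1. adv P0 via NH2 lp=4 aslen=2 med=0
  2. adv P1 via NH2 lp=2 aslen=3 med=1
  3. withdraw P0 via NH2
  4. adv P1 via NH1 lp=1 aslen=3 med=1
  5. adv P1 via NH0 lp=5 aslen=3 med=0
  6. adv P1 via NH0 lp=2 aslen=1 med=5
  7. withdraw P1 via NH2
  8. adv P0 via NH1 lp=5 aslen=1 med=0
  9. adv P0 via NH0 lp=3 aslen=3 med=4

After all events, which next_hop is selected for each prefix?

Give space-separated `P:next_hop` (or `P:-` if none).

Answer: P0:NH1 P1:NH0

Derivation:
Op 1: best P0=NH2 P1=-
Op 2: best P0=NH2 P1=NH2
Op 3: best P0=- P1=NH2
Op 4: best P0=- P1=NH2
Op 5: best P0=- P1=NH0
Op 6: best P0=- P1=NH0
Op 7: best P0=- P1=NH0
Op 8: best P0=NH1 P1=NH0
Op 9: best P0=NH1 P1=NH0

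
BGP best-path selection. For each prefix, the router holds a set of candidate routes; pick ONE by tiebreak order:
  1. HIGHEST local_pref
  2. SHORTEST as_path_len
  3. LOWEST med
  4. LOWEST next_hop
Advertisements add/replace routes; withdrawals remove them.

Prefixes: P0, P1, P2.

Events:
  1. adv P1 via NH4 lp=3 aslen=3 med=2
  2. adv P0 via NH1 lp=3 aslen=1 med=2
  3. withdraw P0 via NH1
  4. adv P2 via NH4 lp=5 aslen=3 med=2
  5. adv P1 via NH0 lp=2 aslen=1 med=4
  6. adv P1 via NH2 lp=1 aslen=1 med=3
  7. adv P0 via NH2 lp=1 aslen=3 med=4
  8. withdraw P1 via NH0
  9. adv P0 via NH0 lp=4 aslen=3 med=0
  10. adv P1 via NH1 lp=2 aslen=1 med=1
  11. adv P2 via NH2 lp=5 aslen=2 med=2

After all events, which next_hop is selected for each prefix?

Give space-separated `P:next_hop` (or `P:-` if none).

Op 1: best P0=- P1=NH4 P2=-
Op 2: best P0=NH1 P1=NH4 P2=-
Op 3: best P0=- P1=NH4 P2=-
Op 4: best P0=- P1=NH4 P2=NH4
Op 5: best P0=- P1=NH4 P2=NH4
Op 6: best P0=- P1=NH4 P2=NH4
Op 7: best P0=NH2 P1=NH4 P2=NH4
Op 8: best P0=NH2 P1=NH4 P2=NH4
Op 9: best P0=NH0 P1=NH4 P2=NH4
Op 10: best P0=NH0 P1=NH4 P2=NH4
Op 11: best P0=NH0 P1=NH4 P2=NH2

Answer: P0:NH0 P1:NH4 P2:NH2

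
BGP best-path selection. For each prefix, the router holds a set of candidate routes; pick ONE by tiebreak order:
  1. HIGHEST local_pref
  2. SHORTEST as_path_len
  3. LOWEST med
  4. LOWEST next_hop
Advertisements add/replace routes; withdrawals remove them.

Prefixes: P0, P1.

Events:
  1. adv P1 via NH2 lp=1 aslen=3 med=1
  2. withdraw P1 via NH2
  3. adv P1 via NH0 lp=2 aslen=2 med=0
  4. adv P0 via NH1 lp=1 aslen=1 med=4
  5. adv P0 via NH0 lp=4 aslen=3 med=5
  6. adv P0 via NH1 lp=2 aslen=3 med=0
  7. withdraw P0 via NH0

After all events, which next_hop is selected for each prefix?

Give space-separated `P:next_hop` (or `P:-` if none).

Answer: P0:NH1 P1:NH0

Derivation:
Op 1: best P0=- P1=NH2
Op 2: best P0=- P1=-
Op 3: best P0=- P1=NH0
Op 4: best P0=NH1 P1=NH0
Op 5: best P0=NH0 P1=NH0
Op 6: best P0=NH0 P1=NH0
Op 7: best P0=NH1 P1=NH0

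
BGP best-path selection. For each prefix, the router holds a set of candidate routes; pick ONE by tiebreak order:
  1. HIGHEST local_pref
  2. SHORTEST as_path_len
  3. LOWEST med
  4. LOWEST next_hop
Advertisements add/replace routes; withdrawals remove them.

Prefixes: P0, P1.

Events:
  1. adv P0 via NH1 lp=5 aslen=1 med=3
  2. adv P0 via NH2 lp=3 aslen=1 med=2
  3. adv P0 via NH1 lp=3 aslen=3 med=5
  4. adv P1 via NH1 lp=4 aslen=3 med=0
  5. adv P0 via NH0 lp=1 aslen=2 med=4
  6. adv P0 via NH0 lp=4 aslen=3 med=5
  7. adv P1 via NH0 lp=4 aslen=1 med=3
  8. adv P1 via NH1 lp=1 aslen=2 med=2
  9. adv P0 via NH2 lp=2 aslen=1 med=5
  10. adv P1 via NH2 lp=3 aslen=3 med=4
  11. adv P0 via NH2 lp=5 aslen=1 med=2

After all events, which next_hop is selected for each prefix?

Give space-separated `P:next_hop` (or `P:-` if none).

Answer: P0:NH2 P1:NH0

Derivation:
Op 1: best P0=NH1 P1=-
Op 2: best P0=NH1 P1=-
Op 3: best P0=NH2 P1=-
Op 4: best P0=NH2 P1=NH1
Op 5: best P0=NH2 P1=NH1
Op 6: best P0=NH0 P1=NH1
Op 7: best P0=NH0 P1=NH0
Op 8: best P0=NH0 P1=NH0
Op 9: best P0=NH0 P1=NH0
Op 10: best P0=NH0 P1=NH0
Op 11: best P0=NH2 P1=NH0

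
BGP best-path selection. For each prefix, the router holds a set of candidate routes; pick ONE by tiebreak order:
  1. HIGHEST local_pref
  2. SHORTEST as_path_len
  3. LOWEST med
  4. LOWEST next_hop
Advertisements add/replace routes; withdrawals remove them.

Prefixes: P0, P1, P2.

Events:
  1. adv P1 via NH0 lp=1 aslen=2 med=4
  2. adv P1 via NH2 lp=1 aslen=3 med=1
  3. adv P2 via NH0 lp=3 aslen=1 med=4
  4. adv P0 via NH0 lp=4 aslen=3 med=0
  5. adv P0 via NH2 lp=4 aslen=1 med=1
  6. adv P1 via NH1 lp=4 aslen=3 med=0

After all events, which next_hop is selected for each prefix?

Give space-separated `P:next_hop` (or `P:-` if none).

Op 1: best P0=- P1=NH0 P2=-
Op 2: best P0=- P1=NH0 P2=-
Op 3: best P0=- P1=NH0 P2=NH0
Op 4: best P0=NH0 P1=NH0 P2=NH0
Op 5: best P0=NH2 P1=NH0 P2=NH0
Op 6: best P0=NH2 P1=NH1 P2=NH0

Answer: P0:NH2 P1:NH1 P2:NH0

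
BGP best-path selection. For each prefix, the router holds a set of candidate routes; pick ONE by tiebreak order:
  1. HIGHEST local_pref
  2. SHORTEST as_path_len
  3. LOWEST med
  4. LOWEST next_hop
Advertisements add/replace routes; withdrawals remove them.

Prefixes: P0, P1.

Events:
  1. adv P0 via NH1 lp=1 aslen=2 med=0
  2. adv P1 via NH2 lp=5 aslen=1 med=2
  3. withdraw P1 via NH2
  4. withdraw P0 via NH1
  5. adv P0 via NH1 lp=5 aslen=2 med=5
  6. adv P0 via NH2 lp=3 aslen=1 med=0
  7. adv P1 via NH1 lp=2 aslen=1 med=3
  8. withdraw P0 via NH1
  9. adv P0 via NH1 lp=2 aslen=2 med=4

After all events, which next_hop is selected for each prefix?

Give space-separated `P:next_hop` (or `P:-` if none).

Op 1: best P0=NH1 P1=-
Op 2: best P0=NH1 P1=NH2
Op 3: best P0=NH1 P1=-
Op 4: best P0=- P1=-
Op 5: best P0=NH1 P1=-
Op 6: best P0=NH1 P1=-
Op 7: best P0=NH1 P1=NH1
Op 8: best P0=NH2 P1=NH1
Op 9: best P0=NH2 P1=NH1

Answer: P0:NH2 P1:NH1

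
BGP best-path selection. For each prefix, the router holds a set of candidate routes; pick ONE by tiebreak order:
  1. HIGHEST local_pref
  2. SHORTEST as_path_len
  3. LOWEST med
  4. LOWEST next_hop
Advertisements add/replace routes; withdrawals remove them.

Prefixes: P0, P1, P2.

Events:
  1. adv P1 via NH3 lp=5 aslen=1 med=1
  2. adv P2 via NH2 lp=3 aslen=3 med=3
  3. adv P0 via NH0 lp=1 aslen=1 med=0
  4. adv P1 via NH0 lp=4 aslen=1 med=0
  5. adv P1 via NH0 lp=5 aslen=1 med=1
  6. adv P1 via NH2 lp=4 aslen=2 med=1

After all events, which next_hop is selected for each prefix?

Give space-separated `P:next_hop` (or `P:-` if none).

Answer: P0:NH0 P1:NH0 P2:NH2

Derivation:
Op 1: best P0=- P1=NH3 P2=-
Op 2: best P0=- P1=NH3 P2=NH2
Op 3: best P0=NH0 P1=NH3 P2=NH2
Op 4: best P0=NH0 P1=NH3 P2=NH2
Op 5: best P0=NH0 P1=NH0 P2=NH2
Op 6: best P0=NH0 P1=NH0 P2=NH2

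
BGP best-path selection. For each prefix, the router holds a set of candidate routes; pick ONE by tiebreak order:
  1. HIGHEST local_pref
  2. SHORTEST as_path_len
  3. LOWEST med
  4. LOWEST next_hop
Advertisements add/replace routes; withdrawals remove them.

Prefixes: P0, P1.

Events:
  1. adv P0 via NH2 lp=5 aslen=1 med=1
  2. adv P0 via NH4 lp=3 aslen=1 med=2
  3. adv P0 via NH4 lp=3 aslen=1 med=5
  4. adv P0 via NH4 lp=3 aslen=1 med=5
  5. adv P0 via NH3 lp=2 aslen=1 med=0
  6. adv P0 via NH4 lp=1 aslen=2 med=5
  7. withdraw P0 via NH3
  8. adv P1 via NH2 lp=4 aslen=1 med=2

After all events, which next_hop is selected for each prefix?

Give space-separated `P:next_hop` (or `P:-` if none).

Op 1: best P0=NH2 P1=-
Op 2: best P0=NH2 P1=-
Op 3: best P0=NH2 P1=-
Op 4: best P0=NH2 P1=-
Op 5: best P0=NH2 P1=-
Op 6: best P0=NH2 P1=-
Op 7: best P0=NH2 P1=-
Op 8: best P0=NH2 P1=NH2

Answer: P0:NH2 P1:NH2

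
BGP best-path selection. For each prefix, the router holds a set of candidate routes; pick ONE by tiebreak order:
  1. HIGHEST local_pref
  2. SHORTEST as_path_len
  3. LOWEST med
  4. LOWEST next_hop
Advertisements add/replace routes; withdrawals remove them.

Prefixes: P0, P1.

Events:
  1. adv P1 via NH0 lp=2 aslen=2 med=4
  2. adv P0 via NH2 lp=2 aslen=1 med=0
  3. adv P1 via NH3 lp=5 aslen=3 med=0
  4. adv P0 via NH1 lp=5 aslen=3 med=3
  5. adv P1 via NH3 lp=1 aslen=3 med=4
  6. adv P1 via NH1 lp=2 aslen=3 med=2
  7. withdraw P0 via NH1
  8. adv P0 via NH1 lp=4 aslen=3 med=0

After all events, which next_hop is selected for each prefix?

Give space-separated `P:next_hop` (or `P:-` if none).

Answer: P0:NH1 P1:NH0

Derivation:
Op 1: best P0=- P1=NH0
Op 2: best P0=NH2 P1=NH0
Op 3: best P0=NH2 P1=NH3
Op 4: best P0=NH1 P1=NH3
Op 5: best P0=NH1 P1=NH0
Op 6: best P0=NH1 P1=NH0
Op 7: best P0=NH2 P1=NH0
Op 8: best P0=NH1 P1=NH0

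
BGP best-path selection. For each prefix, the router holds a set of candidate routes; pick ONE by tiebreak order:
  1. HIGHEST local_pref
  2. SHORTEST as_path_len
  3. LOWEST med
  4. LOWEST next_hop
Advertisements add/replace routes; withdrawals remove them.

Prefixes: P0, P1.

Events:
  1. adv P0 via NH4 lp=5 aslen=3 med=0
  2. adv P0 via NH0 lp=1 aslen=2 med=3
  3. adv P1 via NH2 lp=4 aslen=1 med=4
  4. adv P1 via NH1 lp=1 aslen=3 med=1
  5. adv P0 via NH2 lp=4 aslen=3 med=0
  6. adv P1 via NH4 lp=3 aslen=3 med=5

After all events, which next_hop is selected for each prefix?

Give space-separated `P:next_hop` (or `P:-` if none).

Answer: P0:NH4 P1:NH2

Derivation:
Op 1: best P0=NH4 P1=-
Op 2: best P0=NH4 P1=-
Op 3: best P0=NH4 P1=NH2
Op 4: best P0=NH4 P1=NH2
Op 5: best P0=NH4 P1=NH2
Op 6: best P0=NH4 P1=NH2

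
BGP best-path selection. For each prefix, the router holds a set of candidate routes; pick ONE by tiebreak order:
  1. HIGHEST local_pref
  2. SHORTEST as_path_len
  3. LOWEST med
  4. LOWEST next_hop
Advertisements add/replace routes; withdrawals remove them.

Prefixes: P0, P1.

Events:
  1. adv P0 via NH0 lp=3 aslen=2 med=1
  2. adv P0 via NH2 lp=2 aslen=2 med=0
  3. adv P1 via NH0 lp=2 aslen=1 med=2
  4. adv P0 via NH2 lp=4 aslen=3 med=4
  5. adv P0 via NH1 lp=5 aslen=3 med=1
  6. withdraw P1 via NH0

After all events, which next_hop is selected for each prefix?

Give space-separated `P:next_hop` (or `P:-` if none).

Answer: P0:NH1 P1:-

Derivation:
Op 1: best P0=NH0 P1=-
Op 2: best P0=NH0 P1=-
Op 3: best P0=NH0 P1=NH0
Op 4: best P0=NH2 P1=NH0
Op 5: best P0=NH1 P1=NH0
Op 6: best P0=NH1 P1=-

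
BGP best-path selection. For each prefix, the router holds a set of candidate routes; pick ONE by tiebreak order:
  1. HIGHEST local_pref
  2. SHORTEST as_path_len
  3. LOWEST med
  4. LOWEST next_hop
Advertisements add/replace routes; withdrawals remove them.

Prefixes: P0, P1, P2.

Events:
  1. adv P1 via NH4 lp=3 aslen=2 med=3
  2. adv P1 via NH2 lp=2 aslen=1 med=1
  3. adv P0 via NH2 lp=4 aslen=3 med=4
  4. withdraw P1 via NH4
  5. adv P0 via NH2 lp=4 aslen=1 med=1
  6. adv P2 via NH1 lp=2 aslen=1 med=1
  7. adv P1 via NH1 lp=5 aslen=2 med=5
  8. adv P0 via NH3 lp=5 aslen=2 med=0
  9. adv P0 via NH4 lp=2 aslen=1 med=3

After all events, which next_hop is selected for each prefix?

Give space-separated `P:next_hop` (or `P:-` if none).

Answer: P0:NH3 P1:NH1 P2:NH1

Derivation:
Op 1: best P0=- P1=NH4 P2=-
Op 2: best P0=- P1=NH4 P2=-
Op 3: best P0=NH2 P1=NH4 P2=-
Op 4: best P0=NH2 P1=NH2 P2=-
Op 5: best P0=NH2 P1=NH2 P2=-
Op 6: best P0=NH2 P1=NH2 P2=NH1
Op 7: best P0=NH2 P1=NH1 P2=NH1
Op 8: best P0=NH3 P1=NH1 P2=NH1
Op 9: best P0=NH3 P1=NH1 P2=NH1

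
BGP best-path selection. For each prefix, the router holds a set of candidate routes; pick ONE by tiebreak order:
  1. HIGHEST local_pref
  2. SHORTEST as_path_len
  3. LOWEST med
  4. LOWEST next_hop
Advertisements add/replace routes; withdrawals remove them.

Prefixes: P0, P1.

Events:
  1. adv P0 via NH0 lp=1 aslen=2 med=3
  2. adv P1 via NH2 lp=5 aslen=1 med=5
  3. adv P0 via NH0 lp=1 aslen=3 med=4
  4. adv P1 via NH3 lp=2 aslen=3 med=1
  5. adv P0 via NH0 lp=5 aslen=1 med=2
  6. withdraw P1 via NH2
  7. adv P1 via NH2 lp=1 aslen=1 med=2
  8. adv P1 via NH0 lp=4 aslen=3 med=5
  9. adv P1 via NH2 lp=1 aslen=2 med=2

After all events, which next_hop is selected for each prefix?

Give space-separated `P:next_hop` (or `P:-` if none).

Op 1: best P0=NH0 P1=-
Op 2: best P0=NH0 P1=NH2
Op 3: best P0=NH0 P1=NH2
Op 4: best P0=NH0 P1=NH2
Op 5: best P0=NH0 P1=NH2
Op 6: best P0=NH0 P1=NH3
Op 7: best P0=NH0 P1=NH3
Op 8: best P0=NH0 P1=NH0
Op 9: best P0=NH0 P1=NH0

Answer: P0:NH0 P1:NH0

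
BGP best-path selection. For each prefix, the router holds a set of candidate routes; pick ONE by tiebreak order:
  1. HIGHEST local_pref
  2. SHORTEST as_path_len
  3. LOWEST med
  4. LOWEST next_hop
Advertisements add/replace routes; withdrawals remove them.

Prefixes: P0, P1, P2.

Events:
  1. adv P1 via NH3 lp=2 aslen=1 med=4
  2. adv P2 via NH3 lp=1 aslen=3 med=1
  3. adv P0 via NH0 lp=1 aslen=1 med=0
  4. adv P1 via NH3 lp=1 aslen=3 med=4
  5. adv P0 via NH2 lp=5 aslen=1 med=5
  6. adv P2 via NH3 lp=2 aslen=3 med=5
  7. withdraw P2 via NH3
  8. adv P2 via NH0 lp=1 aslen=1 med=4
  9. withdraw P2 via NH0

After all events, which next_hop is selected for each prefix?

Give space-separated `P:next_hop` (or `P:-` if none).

Answer: P0:NH2 P1:NH3 P2:-

Derivation:
Op 1: best P0=- P1=NH3 P2=-
Op 2: best P0=- P1=NH3 P2=NH3
Op 3: best P0=NH0 P1=NH3 P2=NH3
Op 4: best P0=NH0 P1=NH3 P2=NH3
Op 5: best P0=NH2 P1=NH3 P2=NH3
Op 6: best P0=NH2 P1=NH3 P2=NH3
Op 7: best P0=NH2 P1=NH3 P2=-
Op 8: best P0=NH2 P1=NH3 P2=NH0
Op 9: best P0=NH2 P1=NH3 P2=-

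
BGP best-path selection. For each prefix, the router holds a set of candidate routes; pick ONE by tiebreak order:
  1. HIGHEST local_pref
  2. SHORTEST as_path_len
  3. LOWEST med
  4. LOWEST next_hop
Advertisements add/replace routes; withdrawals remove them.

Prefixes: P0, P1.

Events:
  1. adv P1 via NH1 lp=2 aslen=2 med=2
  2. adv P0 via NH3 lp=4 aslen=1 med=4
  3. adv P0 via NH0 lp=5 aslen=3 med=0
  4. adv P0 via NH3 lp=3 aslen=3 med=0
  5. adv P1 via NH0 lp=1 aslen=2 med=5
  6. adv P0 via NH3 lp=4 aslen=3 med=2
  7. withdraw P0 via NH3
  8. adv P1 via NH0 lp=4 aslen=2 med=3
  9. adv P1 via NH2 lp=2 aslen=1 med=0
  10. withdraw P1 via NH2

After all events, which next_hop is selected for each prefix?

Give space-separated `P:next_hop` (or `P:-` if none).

Op 1: best P0=- P1=NH1
Op 2: best P0=NH3 P1=NH1
Op 3: best P0=NH0 P1=NH1
Op 4: best P0=NH0 P1=NH1
Op 5: best P0=NH0 P1=NH1
Op 6: best P0=NH0 P1=NH1
Op 7: best P0=NH0 P1=NH1
Op 8: best P0=NH0 P1=NH0
Op 9: best P0=NH0 P1=NH0
Op 10: best P0=NH0 P1=NH0

Answer: P0:NH0 P1:NH0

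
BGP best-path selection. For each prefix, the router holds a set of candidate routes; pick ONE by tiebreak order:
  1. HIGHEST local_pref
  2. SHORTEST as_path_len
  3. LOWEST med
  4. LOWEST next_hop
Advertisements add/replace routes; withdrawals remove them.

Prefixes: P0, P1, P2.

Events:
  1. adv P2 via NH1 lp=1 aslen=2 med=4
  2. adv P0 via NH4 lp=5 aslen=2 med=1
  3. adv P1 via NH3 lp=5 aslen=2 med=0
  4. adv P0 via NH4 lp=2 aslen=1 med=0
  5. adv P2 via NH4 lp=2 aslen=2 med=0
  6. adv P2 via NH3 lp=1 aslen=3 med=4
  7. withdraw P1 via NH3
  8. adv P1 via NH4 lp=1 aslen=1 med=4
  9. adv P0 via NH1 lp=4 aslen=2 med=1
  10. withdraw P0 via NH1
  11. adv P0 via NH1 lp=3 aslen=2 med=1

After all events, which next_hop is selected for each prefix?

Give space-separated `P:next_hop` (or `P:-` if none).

Op 1: best P0=- P1=- P2=NH1
Op 2: best P0=NH4 P1=- P2=NH1
Op 3: best P0=NH4 P1=NH3 P2=NH1
Op 4: best P0=NH4 P1=NH3 P2=NH1
Op 5: best P0=NH4 P1=NH3 P2=NH4
Op 6: best P0=NH4 P1=NH3 P2=NH4
Op 7: best P0=NH4 P1=- P2=NH4
Op 8: best P0=NH4 P1=NH4 P2=NH4
Op 9: best P0=NH1 P1=NH4 P2=NH4
Op 10: best P0=NH4 P1=NH4 P2=NH4
Op 11: best P0=NH1 P1=NH4 P2=NH4

Answer: P0:NH1 P1:NH4 P2:NH4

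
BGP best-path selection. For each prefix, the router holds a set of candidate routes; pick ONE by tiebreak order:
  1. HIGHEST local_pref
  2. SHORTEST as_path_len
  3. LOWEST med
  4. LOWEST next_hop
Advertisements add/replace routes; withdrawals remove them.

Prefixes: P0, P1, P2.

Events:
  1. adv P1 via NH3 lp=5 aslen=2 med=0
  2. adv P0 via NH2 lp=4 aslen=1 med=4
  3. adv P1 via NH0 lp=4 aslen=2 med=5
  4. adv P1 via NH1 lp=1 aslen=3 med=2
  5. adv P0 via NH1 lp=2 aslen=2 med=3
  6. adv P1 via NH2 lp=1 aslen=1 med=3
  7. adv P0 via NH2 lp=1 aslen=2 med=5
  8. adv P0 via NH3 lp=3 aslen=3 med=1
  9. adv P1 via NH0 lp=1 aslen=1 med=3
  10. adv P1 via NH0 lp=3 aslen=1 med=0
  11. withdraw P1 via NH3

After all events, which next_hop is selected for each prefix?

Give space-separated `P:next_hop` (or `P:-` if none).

Op 1: best P0=- P1=NH3 P2=-
Op 2: best P0=NH2 P1=NH3 P2=-
Op 3: best P0=NH2 P1=NH3 P2=-
Op 4: best P0=NH2 P1=NH3 P2=-
Op 5: best P0=NH2 P1=NH3 P2=-
Op 6: best P0=NH2 P1=NH3 P2=-
Op 7: best P0=NH1 P1=NH3 P2=-
Op 8: best P0=NH3 P1=NH3 P2=-
Op 9: best P0=NH3 P1=NH3 P2=-
Op 10: best P0=NH3 P1=NH3 P2=-
Op 11: best P0=NH3 P1=NH0 P2=-

Answer: P0:NH3 P1:NH0 P2:-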